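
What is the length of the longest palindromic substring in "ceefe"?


Input: "ceefe"
Checking substrings for palindromes:
  [2:5] "efe" (len 3) => palindrome
  [1:3] "ee" (len 2) => palindrome
Longest palindromic substring: "efe" with length 3

3


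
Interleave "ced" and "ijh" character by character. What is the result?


Interleaving "ced" and "ijh":
  Position 0: 'c' from first, 'i' from second => "ci"
  Position 1: 'e' from first, 'j' from second => "ej"
  Position 2: 'd' from first, 'h' from second => "dh"
Result: ciejdh

ciejdh


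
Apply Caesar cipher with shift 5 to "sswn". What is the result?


Caesar cipher: shift "sswn" by 5
  's' (pos 18) + 5 = pos 23 = 'x'
  's' (pos 18) + 5 = pos 23 = 'x'
  'w' (pos 22) + 5 = pos 1 = 'b'
  'n' (pos 13) + 5 = pos 18 = 's'
Result: xxbs

xxbs


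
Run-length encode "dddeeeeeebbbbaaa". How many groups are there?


Input: dddeeeeeebbbbaaa
Scanning for consecutive runs:
  Group 1: 'd' x 3 (positions 0-2)
  Group 2: 'e' x 6 (positions 3-8)
  Group 3: 'b' x 4 (positions 9-12)
  Group 4: 'a' x 3 (positions 13-15)
Total groups: 4

4


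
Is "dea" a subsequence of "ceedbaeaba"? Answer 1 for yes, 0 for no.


Check if "dea" is a subsequence of "ceedbaeaba"
Greedy scan:
  Position 0 ('c'): no match needed
  Position 1 ('e'): no match needed
  Position 2 ('e'): no match needed
  Position 3 ('d'): matches sub[0] = 'd'
  Position 4 ('b'): no match needed
  Position 5 ('a'): no match needed
  Position 6 ('e'): matches sub[1] = 'e'
  Position 7 ('a'): matches sub[2] = 'a'
  Position 8 ('b'): no match needed
  Position 9 ('a'): no match needed
All 3 characters matched => is a subsequence

1


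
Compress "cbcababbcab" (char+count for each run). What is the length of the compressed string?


Input: cbcababbcab
Runs:
  'c' x 1 => "c1"
  'b' x 1 => "b1"
  'c' x 1 => "c1"
  'a' x 1 => "a1"
  'b' x 1 => "b1"
  'a' x 1 => "a1"
  'b' x 2 => "b2"
  'c' x 1 => "c1"
  'a' x 1 => "a1"
  'b' x 1 => "b1"
Compressed: "c1b1c1a1b1a1b2c1a1b1"
Compressed length: 20

20


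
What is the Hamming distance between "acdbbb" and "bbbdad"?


Comparing "acdbbb" and "bbbdad" position by position:
  Position 0: 'a' vs 'b' => differ
  Position 1: 'c' vs 'b' => differ
  Position 2: 'd' vs 'b' => differ
  Position 3: 'b' vs 'd' => differ
  Position 4: 'b' vs 'a' => differ
  Position 5: 'b' vs 'd' => differ
Total differences (Hamming distance): 6

6


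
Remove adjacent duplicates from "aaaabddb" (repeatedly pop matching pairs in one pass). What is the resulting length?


Input: aaaabddb
Stack-based adjacent duplicate removal:
  Read 'a': push. Stack: a
  Read 'a': matches stack top 'a' => pop. Stack: (empty)
  Read 'a': push. Stack: a
  Read 'a': matches stack top 'a' => pop. Stack: (empty)
  Read 'b': push. Stack: b
  Read 'd': push. Stack: bd
  Read 'd': matches stack top 'd' => pop. Stack: b
  Read 'b': matches stack top 'b' => pop. Stack: (empty)
Final stack: "" (length 0)

0


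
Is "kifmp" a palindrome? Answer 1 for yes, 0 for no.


Input: kifmp
Reversed: pmfik
  Compare pos 0 ('k') with pos 4 ('p'): MISMATCH
  Compare pos 1 ('i') with pos 3 ('m'): MISMATCH
Result: not a palindrome

0


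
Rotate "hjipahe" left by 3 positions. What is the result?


Input: "hjipahe", rotate left by 3
First 3 characters: "hji"
Remaining characters: "pahe"
Concatenate remaining + first: "pahe" + "hji" = "pahehji"

pahehji


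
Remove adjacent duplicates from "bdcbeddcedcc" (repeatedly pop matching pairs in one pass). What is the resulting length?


Input: bdcbeddcedcc
Stack-based adjacent duplicate removal:
  Read 'b': push. Stack: b
  Read 'd': push. Stack: bd
  Read 'c': push. Stack: bdc
  Read 'b': push. Stack: bdcb
  Read 'e': push. Stack: bdcbe
  Read 'd': push. Stack: bdcbed
  Read 'd': matches stack top 'd' => pop. Stack: bdcbe
  Read 'c': push. Stack: bdcbec
  Read 'e': push. Stack: bdcbece
  Read 'd': push. Stack: bdcbeced
  Read 'c': push. Stack: bdcbecedc
  Read 'c': matches stack top 'c' => pop. Stack: bdcbeced
Final stack: "bdcbeced" (length 8)

8


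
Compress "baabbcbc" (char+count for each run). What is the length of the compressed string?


Input: baabbcbc
Runs:
  'b' x 1 => "b1"
  'a' x 2 => "a2"
  'b' x 2 => "b2"
  'c' x 1 => "c1"
  'b' x 1 => "b1"
  'c' x 1 => "c1"
Compressed: "b1a2b2c1b1c1"
Compressed length: 12

12


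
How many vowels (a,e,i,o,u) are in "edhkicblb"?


Input: edhkicblb
Checking each character:
  'e' at position 0: vowel (running total: 1)
  'd' at position 1: consonant
  'h' at position 2: consonant
  'k' at position 3: consonant
  'i' at position 4: vowel (running total: 2)
  'c' at position 5: consonant
  'b' at position 6: consonant
  'l' at position 7: consonant
  'b' at position 8: consonant
Total vowels: 2

2


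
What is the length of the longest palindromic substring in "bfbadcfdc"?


Input: "bfbadcfdc"
Checking substrings for palindromes:
  [0:3] "bfb" (len 3) => palindrome
Longest palindromic substring: "bfb" with length 3

3


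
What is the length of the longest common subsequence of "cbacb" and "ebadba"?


LCS of "cbacb" and "ebadba"
DP table:
           e    b    a    d    b    a
      0    0    0    0    0    0    0
  c   0    0    0    0    0    0    0
  b   0    0    1    1    1    1    1
  a   0    0    1    2    2    2    2
  c   0    0    1    2    2    2    2
  b   0    0    1    2    2    3    3
LCS length = dp[5][6] = 3

3


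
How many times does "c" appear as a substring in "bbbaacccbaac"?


Searching for "c" in "bbbaacccbaac"
Scanning each position:
  Position 0: "b" => no
  Position 1: "b" => no
  Position 2: "b" => no
  Position 3: "a" => no
  Position 4: "a" => no
  Position 5: "c" => MATCH
  Position 6: "c" => MATCH
  Position 7: "c" => MATCH
  Position 8: "b" => no
  Position 9: "a" => no
  Position 10: "a" => no
  Position 11: "c" => MATCH
Total occurrences: 4

4


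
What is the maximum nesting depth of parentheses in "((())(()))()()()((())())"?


Input: "((())(()))()()()((())())"
Tracking depth:
  Position 0 '(': depth becomes 1
  Position 1 '(': depth becomes 2
  Position 2 '(': depth becomes 3
  Position 3 ')': depth becomes 2
  Position 4 ')': depth becomes 1
  Position 5 '(': depth becomes 2
  Position 6 '(': depth becomes 3
  Position 7 ')': depth becomes 2
  Position 8 ')': depth becomes 1
  Position 9 ')': depth becomes 0
  Position 10 '(': depth becomes 1
  Position 11 ')': depth becomes 0
  Position 12 '(': depth becomes 1
  Position 13 ')': depth becomes 0
  Position 14 '(': depth becomes 1
  Position 15 ')': depth becomes 0
  Position 16 '(': depth becomes 1
  Position 17 '(': depth becomes 2
  Position 18 '(': depth becomes 3
  Position 19 ')': depth becomes 2
  Position 20 ')': depth becomes 1
  Position 21 '(': depth becomes 2
  Position 22 ')': depth becomes 1
  Position 23 ')': depth becomes 0
Maximum depth reached: 3

3


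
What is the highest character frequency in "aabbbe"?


Input: aabbbe
Character counts:
  'a': 2
  'b': 3
  'e': 1
Maximum frequency: 3

3


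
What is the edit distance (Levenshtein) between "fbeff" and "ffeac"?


Computing edit distance: "fbeff" -> "ffeac"
DP table:
           f    f    e    a    c
      0    1    2    3    4    5
  f   1    0    1    2    3    4
  b   2    1    1    2    3    4
  e   3    2    2    1    2    3
  f   4    3    2    2    2    3
  f   5    4    3    3    3    3
Edit distance = dp[5][5] = 3

3


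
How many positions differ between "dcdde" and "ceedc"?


Comparing "dcdde" and "ceedc" position by position:
  Position 0: 'd' vs 'c' => DIFFER
  Position 1: 'c' vs 'e' => DIFFER
  Position 2: 'd' vs 'e' => DIFFER
  Position 3: 'd' vs 'd' => same
  Position 4: 'e' vs 'c' => DIFFER
Positions that differ: 4

4


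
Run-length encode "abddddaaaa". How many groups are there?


Input: abddddaaaa
Scanning for consecutive runs:
  Group 1: 'a' x 1 (positions 0-0)
  Group 2: 'b' x 1 (positions 1-1)
  Group 3: 'd' x 4 (positions 2-5)
  Group 4: 'a' x 4 (positions 6-9)
Total groups: 4

4


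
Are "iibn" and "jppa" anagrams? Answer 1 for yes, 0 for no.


Strings: "iibn", "jppa"
Sorted first:  biin
Sorted second: ajpp
Differ at position 0: 'b' vs 'a' => not anagrams

0


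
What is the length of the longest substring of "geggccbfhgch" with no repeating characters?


Input: "geggccbfhgch"
Sliding window (track last position of each char):
  Position 0 ('g'): window [0,0] length 1 -- new best
  Position 1 ('e'): window [0,1] length 2 -- new best
  Position 2 ('g'): repeat (last at 0), move window start to 1
  Position 2 ('g'): window [1,2] length 2
  Position 3 ('g'): repeat (last at 2), move window start to 3
  Position 3 ('g'): window [3,3] length 1
  Position 4 ('c'): window [3,4] length 2
  Position 5 ('c'): repeat (last at 4), move window start to 5
  Position 5 ('c'): window [5,5] length 1
  Position 6 ('b'): window [5,6] length 2
  Position 7 ('f'): window [5,7] length 3 -- new best
  Position 8 ('h'): window [5,8] length 4 -- new best
  Position 9 ('g'): window [5,9] length 5 -- new best
  Position 10 ('c'): repeat (last at 5), move window start to 6
  Position 10 ('c'): window [6,10] length 5
  Position 11 ('h'): repeat (last at 8), move window start to 9
  Position 11 ('h'): window [9,11] length 3
Longest substring with no repeats: "cbfhg" with length 5

5


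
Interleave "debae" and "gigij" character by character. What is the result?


Interleaving "debae" and "gigij":
  Position 0: 'd' from first, 'g' from second => "dg"
  Position 1: 'e' from first, 'i' from second => "ei"
  Position 2: 'b' from first, 'g' from second => "bg"
  Position 3: 'a' from first, 'i' from second => "ai"
  Position 4: 'e' from first, 'j' from second => "ej"
Result: dgeibgaiej

dgeibgaiej


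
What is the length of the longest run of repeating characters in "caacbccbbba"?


Input: "caacbccbbba"
Scanning for longest run:
  Position 1 ('a'): new char, reset run to 1
  Position 2 ('a'): continues run of 'a', length=2
  Position 3 ('c'): new char, reset run to 1
  Position 4 ('b'): new char, reset run to 1
  Position 5 ('c'): new char, reset run to 1
  Position 6 ('c'): continues run of 'c', length=2
  Position 7 ('b'): new char, reset run to 1
  Position 8 ('b'): continues run of 'b', length=2
  Position 9 ('b'): continues run of 'b', length=3
  Position 10 ('a'): new char, reset run to 1
Longest run: 'b' with length 3

3


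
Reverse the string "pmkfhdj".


Input: pmkfhdj
Reading characters right to left:
  Position 6: 'j'
  Position 5: 'd'
  Position 4: 'h'
  Position 3: 'f'
  Position 2: 'k'
  Position 1: 'm'
  Position 0: 'p'
Reversed: jdhfkmp

jdhfkmp


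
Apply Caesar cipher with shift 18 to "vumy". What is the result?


Caesar cipher: shift "vumy" by 18
  'v' (pos 21) + 18 = pos 13 = 'n'
  'u' (pos 20) + 18 = pos 12 = 'm'
  'm' (pos 12) + 18 = pos 4 = 'e'
  'y' (pos 24) + 18 = pos 16 = 'q'
Result: nmeq

nmeq


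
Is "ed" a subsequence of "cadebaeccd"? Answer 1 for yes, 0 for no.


Check if "ed" is a subsequence of "cadebaeccd"
Greedy scan:
  Position 0 ('c'): no match needed
  Position 1 ('a'): no match needed
  Position 2 ('d'): no match needed
  Position 3 ('e'): matches sub[0] = 'e'
  Position 4 ('b'): no match needed
  Position 5 ('a'): no match needed
  Position 6 ('e'): no match needed
  Position 7 ('c'): no match needed
  Position 8 ('c'): no match needed
  Position 9 ('d'): matches sub[1] = 'd'
All 2 characters matched => is a subsequence

1


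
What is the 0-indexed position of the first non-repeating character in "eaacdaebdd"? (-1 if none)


Input: eaacdaebdd
Character frequencies:
  'a': 3
  'b': 1
  'c': 1
  'd': 3
  'e': 2
Scanning left to right for freq == 1:
  Position 0 ('e'): freq=2, skip
  Position 1 ('a'): freq=3, skip
  Position 2 ('a'): freq=3, skip
  Position 3 ('c'): unique! => answer = 3

3


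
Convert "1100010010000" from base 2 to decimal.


Input: "1100010010000" in base 2
Positional expansion:
  Digit '1' (value 1) x 2^12 = 4096
  Digit '1' (value 1) x 2^11 = 2048
  Digit '0' (value 0) x 2^10 = 0
  Digit '0' (value 0) x 2^9 = 0
  Digit '0' (value 0) x 2^8 = 0
  Digit '1' (value 1) x 2^7 = 128
  Digit '0' (value 0) x 2^6 = 0
  Digit '0' (value 0) x 2^5 = 0
  Digit '1' (value 1) x 2^4 = 16
  Digit '0' (value 0) x 2^3 = 0
  Digit '0' (value 0) x 2^2 = 0
  Digit '0' (value 0) x 2^1 = 0
  Digit '0' (value 0) x 2^0 = 0
Sum = 6288

6288


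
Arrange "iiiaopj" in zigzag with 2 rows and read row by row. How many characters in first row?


Zigzag "iiiaopj" into 2 rows:
Placing characters:
  'i' => row 0
  'i' => row 1
  'i' => row 0
  'a' => row 1
  'o' => row 0
  'p' => row 1
  'j' => row 0
Rows:
  Row 0: "iioj"
  Row 1: "iap"
First row length: 4

4


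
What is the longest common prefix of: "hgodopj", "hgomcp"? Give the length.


Words: hgodopj, hgomcp
  Position 0: all 'h' => match
  Position 1: all 'g' => match
  Position 2: all 'o' => match
  Position 3: ('d', 'm') => mismatch, stop
LCP = "hgo" (length 3)

3


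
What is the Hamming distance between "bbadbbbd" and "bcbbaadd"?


Comparing "bbadbbbd" and "bcbbaadd" position by position:
  Position 0: 'b' vs 'b' => same
  Position 1: 'b' vs 'c' => differ
  Position 2: 'a' vs 'b' => differ
  Position 3: 'd' vs 'b' => differ
  Position 4: 'b' vs 'a' => differ
  Position 5: 'b' vs 'a' => differ
  Position 6: 'b' vs 'd' => differ
  Position 7: 'd' vs 'd' => same
Total differences (Hamming distance): 6

6


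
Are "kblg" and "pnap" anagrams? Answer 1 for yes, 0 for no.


Strings: "kblg", "pnap"
Sorted first:  bgkl
Sorted second: anpp
Differ at position 0: 'b' vs 'a' => not anagrams

0


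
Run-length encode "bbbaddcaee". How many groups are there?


Input: bbbaddcaee
Scanning for consecutive runs:
  Group 1: 'b' x 3 (positions 0-2)
  Group 2: 'a' x 1 (positions 3-3)
  Group 3: 'd' x 2 (positions 4-5)
  Group 4: 'c' x 1 (positions 6-6)
  Group 5: 'a' x 1 (positions 7-7)
  Group 6: 'e' x 2 (positions 8-9)
Total groups: 6

6


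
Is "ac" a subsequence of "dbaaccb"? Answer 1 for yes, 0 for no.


Check if "ac" is a subsequence of "dbaaccb"
Greedy scan:
  Position 0 ('d'): no match needed
  Position 1 ('b'): no match needed
  Position 2 ('a'): matches sub[0] = 'a'
  Position 3 ('a'): no match needed
  Position 4 ('c'): matches sub[1] = 'c'
  Position 5 ('c'): no match needed
  Position 6 ('b'): no match needed
All 2 characters matched => is a subsequence

1


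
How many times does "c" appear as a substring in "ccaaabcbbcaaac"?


Searching for "c" in "ccaaabcbbcaaac"
Scanning each position:
  Position 0: "c" => MATCH
  Position 1: "c" => MATCH
  Position 2: "a" => no
  Position 3: "a" => no
  Position 4: "a" => no
  Position 5: "b" => no
  Position 6: "c" => MATCH
  Position 7: "b" => no
  Position 8: "b" => no
  Position 9: "c" => MATCH
  Position 10: "a" => no
  Position 11: "a" => no
  Position 12: "a" => no
  Position 13: "c" => MATCH
Total occurrences: 5

5


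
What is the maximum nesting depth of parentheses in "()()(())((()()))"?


Input: "()()(())((()()))"
Tracking depth:
  Position 0 '(': depth becomes 1
  Position 1 ')': depth becomes 0
  Position 2 '(': depth becomes 1
  Position 3 ')': depth becomes 0
  Position 4 '(': depth becomes 1
  Position 5 '(': depth becomes 2
  Position 6 ')': depth becomes 1
  Position 7 ')': depth becomes 0
  Position 8 '(': depth becomes 1
  Position 9 '(': depth becomes 2
  Position 10 '(': depth becomes 3
  Position 11 ')': depth becomes 2
  Position 12 '(': depth becomes 3
  Position 13 ')': depth becomes 2
  Position 14 ')': depth becomes 1
  Position 15 ')': depth becomes 0
Maximum depth reached: 3

3


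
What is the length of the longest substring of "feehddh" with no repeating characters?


Input: "feehddh"
Sliding window (track last position of each char):
  Position 0 ('f'): window [0,0] length 1 -- new best
  Position 1 ('e'): window [0,1] length 2 -- new best
  Position 2 ('e'): repeat (last at 1), move window start to 2
  Position 2 ('e'): window [2,2] length 1
  Position 3 ('h'): window [2,3] length 2
  Position 4 ('d'): window [2,4] length 3 -- new best
  Position 5 ('d'): repeat (last at 4), move window start to 5
  Position 5 ('d'): window [5,5] length 1
  Position 6 ('h'): window [5,6] length 2
Longest substring with no repeats: "ehd" with length 3

3


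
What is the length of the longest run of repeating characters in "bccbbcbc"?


Input: "bccbbcbc"
Scanning for longest run:
  Position 1 ('c'): new char, reset run to 1
  Position 2 ('c'): continues run of 'c', length=2
  Position 3 ('b'): new char, reset run to 1
  Position 4 ('b'): continues run of 'b', length=2
  Position 5 ('c'): new char, reset run to 1
  Position 6 ('b'): new char, reset run to 1
  Position 7 ('c'): new char, reset run to 1
Longest run: 'c' with length 2

2


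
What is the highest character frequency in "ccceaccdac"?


Input: ccceaccdac
Character counts:
  'a': 2
  'c': 6
  'd': 1
  'e': 1
Maximum frequency: 6

6


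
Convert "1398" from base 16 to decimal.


Input: "1398" in base 16
Positional expansion:
  Digit '1' (value 1) x 16^3 = 4096
  Digit '3' (value 3) x 16^2 = 768
  Digit '9' (value 9) x 16^1 = 144
  Digit '8' (value 8) x 16^0 = 8
Sum = 5016

5016


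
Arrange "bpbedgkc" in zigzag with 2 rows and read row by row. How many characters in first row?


Zigzag "bpbedgkc" into 2 rows:
Placing characters:
  'b' => row 0
  'p' => row 1
  'b' => row 0
  'e' => row 1
  'd' => row 0
  'g' => row 1
  'k' => row 0
  'c' => row 1
Rows:
  Row 0: "bbdk"
  Row 1: "pegc"
First row length: 4

4


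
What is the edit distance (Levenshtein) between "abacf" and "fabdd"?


Computing edit distance: "abacf" -> "fabdd"
DP table:
           f    a    b    d    d
      0    1    2    3    4    5
  a   1    1    1    2    3    4
  b   2    2    2    1    2    3
  a   3    3    2    2    2    3
  c   4    4    3    3    3    3
  f   5    4    4    4    4    4
Edit distance = dp[5][5] = 4

4


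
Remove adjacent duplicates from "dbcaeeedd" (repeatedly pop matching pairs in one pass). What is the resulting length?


Input: dbcaeeedd
Stack-based adjacent duplicate removal:
  Read 'd': push. Stack: d
  Read 'b': push. Stack: db
  Read 'c': push. Stack: dbc
  Read 'a': push. Stack: dbca
  Read 'e': push. Stack: dbcae
  Read 'e': matches stack top 'e' => pop. Stack: dbca
  Read 'e': push. Stack: dbcae
  Read 'd': push. Stack: dbcaed
  Read 'd': matches stack top 'd' => pop. Stack: dbcae
Final stack: "dbcae" (length 5)

5


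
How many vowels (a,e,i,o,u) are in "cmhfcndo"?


Input: cmhfcndo
Checking each character:
  'c' at position 0: consonant
  'm' at position 1: consonant
  'h' at position 2: consonant
  'f' at position 3: consonant
  'c' at position 4: consonant
  'n' at position 5: consonant
  'd' at position 6: consonant
  'o' at position 7: vowel (running total: 1)
Total vowels: 1

1


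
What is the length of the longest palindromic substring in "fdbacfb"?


Input: "fdbacfb"
Checking substrings for palindromes:
  No multi-char palindromic substrings found
Longest palindromic substring: "f" with length 1

1


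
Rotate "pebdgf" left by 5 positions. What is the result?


Input: "pebdgf", rotate left by 5
First 5 characters: "pebdg"
Remaining characters: "f"
Concatenate remaining + first: "f" + "pebdg" = "fpebdg"

fpebdg


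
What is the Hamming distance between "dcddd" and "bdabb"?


Comparing "dcddd" and "bdabb" position by position:
  Position 0: 'd' vs 'b' => differ
  Position 1: 'c' vs 'd' => differ
  Position 2: 'd' vs 'a' => differ
  Position 3: 'd' vs 'b' => differ
  Position 4: 'd' vs 'b' => differ
Total differences (Hamming distance): 5

5


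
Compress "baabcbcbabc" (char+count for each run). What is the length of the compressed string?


Input: baabcbcbabc
Runs:
  'b' x 1 => "b1"
  'a' x 2 => "a2"
  'b' x 1 => "b1"
  'c' x 1 => "c1"
  'b' x 1 => "b1"
  'c' x 1 => "c1"
  'b' x 1 => "b1"
  'a' x 1 => "a1"
  'b' x 1 => "b1"
  'c' x 1 => "c1"
Compressed: "b1a2b1c1b1c1b1a1b1c1"
Compressed length: 20

20


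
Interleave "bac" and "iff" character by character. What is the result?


Interleaving "bac" and "iff":
  Position 0: 'b' from first, 'i' from second => "bi"
  Position 1: 'a' from first, 'f' from second => "af"
  Position 2: 'c' from first, 'f' from second => "cf"
Result: biafcf

biafcf


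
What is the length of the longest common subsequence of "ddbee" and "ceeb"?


LCS of "ddbee" and "ceeb"
DP table:
           c    e    e    b
      0    0    0    0    0
  d   0    0    0    0    0
  d   0    0    0    0    0
  b   0    0    0    0    1
  e   0    0    1    1    1
  e   0    0    1    2    2
LCS length = dp[5][4] = 2

2


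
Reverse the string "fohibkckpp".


Input: fohibkckpp
Reading characters right to left:
  Position 9: 'p'
  Position 8: 'p'
  Position 7: 'k'
  Position 6: 'c'
  Position 5: 'k'
  Position 4: 'b'
  Position 3: 'i'
  Position 2: 'h'
  Position 1: 'o'
  Position 0: 'f'
Reversed: ppkckbihof

ppkckbihof


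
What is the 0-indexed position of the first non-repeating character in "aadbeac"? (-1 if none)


Input: aadbeac
Character frequencies:
  'a': 3
  'b': 1
  'c': 1
  'd': 1
  'e': 1
Scanning left to right for freq == 1:
  Position 0 ('a'): freq=3, skip
  Position 1 ('a'): freq=3, skip
  Position 2 ('d'): unique! => answer = 2

2


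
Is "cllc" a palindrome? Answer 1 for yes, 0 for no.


Input: cllc
Reversed: cllc
  Compare pos 0 ('c') with pos 3 ('c'): match
  Compare pos 1 ('l') with pos 2 ('l'): match
Result: palindrome

1


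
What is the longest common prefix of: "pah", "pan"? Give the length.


Words: pah, pan
  Position 0: all 'p' => match
  Position 1: all 'a' => match
  Position 2: ('h', 'n') => mismatch, stop
LCP = "pa" (length 2)

2


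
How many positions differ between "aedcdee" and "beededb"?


Comparing "aedcdee" and "beededb" position by position:
  Position 0: 'a' vs 'b' => DIFFER
  Position 1: 'e' vs 'e' => same
  Position 2: 'd' vs 'e' => DIFFER
  Position 3: 'c' vs 'd' => DIFFER
  Position 4: 'd' vs 'e' => DIFFER
  Position 5: 'e' vs 'd' => DIFFER
  Position 6: 'e' vs 'b' => DIFFER
Positions that differ: 6

6


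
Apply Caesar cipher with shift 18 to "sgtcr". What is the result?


Caesar cipher: shift "sgtcr" by 18
  's' (pos 18) + 18 = pos 10 = 'k'
  'g' (pos 6) + 18 = pos 24 = 'y'
  't' (pos 19) + 18 = pos 11 = 'l'
  'c' (pos 2) + 18 = pos 20 = 'u'
  'r' (pos 17) + 18 = pos 9 = 'j'
Result: kyluj

kyluj


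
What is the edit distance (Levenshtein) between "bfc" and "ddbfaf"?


Computing edit distance: "bfc" -> "ddbfaf"
DP table:
           d    d    b    f    a    f
      0    1    2    3    4    5    6
  b   1    1    2    2    3    4    5
  f   2    2    2    3    2    3    4
  c   3    3    3    3    3    3    4
Edit distance = dp[3][6] = 4

4


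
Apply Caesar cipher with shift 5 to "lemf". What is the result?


Caesar cipher: shift "lemf" by 5
  'l' (pos 11) + 5 = pos 16 = 'q'
  'e' (pos 4) + 5 = pos 9 = 'j'
  'm' (pos 12) + 5 = pos 17 = 'r'
  'f' (pos 5) + 5 = pos 10 = 'k'
Result: qjrk

qjrk


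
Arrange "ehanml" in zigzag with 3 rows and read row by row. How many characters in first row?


Zigzag "ehanml" into 3 rows:
Placing characters:
  'e' => row 0
  'h' => row 1
  'a' => row 2
  'n' => row 1
  'm' => row 0
  'l' => row 1
Rows:
  Row 0: "em"
  Row 1: "hnl"
  Row 2: "a"
First row length: 2

2


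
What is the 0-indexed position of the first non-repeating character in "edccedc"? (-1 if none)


Input: edccedc
Character frequencies:
  'c': 3
  'd': 2
  'e': 2
Scanning left to right for freq == 1:
  Position 0 ('e'): freq=2, skip
  Position 1 ('d'): freq=2, skip
  Position 2 ('c'): freq=3, skip
  Position 3 ('c'): freq=3, skip
  Position 4 ('e'): freq=2, skip
  Position 5 ('d'): freq=2, skip
  Position 6 ('c'): freq=3, skip
  No unique character found => answer = -1

-1


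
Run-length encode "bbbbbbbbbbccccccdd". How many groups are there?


Input: bbbbbbbbbbccccccdd
Scanning for consecutive runs:
  Group 1: 'b' x 10 (positions 0-9)
  Group 2: 'c' x 6 (positions 10-15)
  Group 3: 'd' x 2 (positions 16-17)
Total groups: 3

3


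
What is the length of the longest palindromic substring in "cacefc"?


Input: "cacefc"
Checking substrings for palindromes:
  [0:3] "cac" (len 3) => palindrome
Longest palindromic substring: "cac" with length 3

3


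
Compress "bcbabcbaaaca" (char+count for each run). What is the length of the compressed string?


Input: bcbabcbaaaca
Runs:
  'b' x 1 => "b1"
  'c' x 1 => "c1"
  'b' x 1 => "b1"
  'a' x 1 => "a1"
  'b' x 1 => "b1"
  'c' x 1 => "c1"
  'b' x 1 => "b1"
  'a' x 3 => "a3"
  'c' x 1 => "c1"
  'a' x 1 => "a1"
Compressed: "b1c1b1a1b1c1b1a3c1a1"
Compressed length: 20

20


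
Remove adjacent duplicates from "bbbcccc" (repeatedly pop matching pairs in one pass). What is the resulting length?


Input: bbbcccc
Stack-based adjacent duplicate removal:
  Read 'b': push. Stack: b
  Read 'b': matches stack top 'b' => pop. Stack: (empty)
  Read 'b': push. Stack: b
  Read 'c': push. Stack: bc
  Read 'c': matches stack top 'c' => pop. Stack: b
  Read 'c': push. Stack: bc
  Read 'c': matches stack top 'c' => pop. Stack: b
Final stack: "b" (length 1)

1


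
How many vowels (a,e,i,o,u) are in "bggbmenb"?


Input: bggbmenb
Checking each character:
  'b' at position 0: consonant
  'g' at position 1: consonant
  'g' at position 2: consonant
  'b' at position 3: consonant
  'm' at position 4: consonant
  'e' at position 5: vowel (running total: 1)
  'n' at position 6: consonant
  'b' at position 7: consonant
Total vowels: 1

1


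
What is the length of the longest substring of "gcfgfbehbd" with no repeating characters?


Input: "gcfgfbehbd"
Sliding window (track last position of each char):
  Position 0 ('g'): window [0,0] length 1 -- new best
  Position 1 ('c'): window [0,1] length 2 -- new best
  Position 2 ('f'): window [0,2] length 3 -- new best
  Position 3 ('g'): repeat (last at 0), move window start to 1
  Position 3 ('g'): window [1,3] length 3
  Position 4 ('f'): repeat (last at 2), move window start to 3
  Position 4 ('f'): window [3,4] length 2
  Position 5 ('b'): window [3,5] length 3
  Position 6 ('e'): window [3,6] length 4 -- new best
  Position 7 ('h'): window [3,7] length 5 -- new best
  Position 8 ('b'): repeat (last at 5), move window start to 6
  Position 8 ('b'): window [6,8] length 3
  Position 9 ('d'): window [6,9] length 4
Longest substring with no repeats: "gfbeh" with length 5

5


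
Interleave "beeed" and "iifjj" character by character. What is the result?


Interleaving "beeed" and "iifjj":
  Position 0: 'b' from first, 'i' from second => "bi"
  Position 1: 'e' from first, 'i' from second => "ei"
  Position 2: 'e' from first, 'f' from second => "ef"
  Position 3: 'e' from first, 'j' from second => "ej"
  Position 4: 'd' from first, 'j' from second => "dj"
Result: bieiefejdj

bieiefejdj


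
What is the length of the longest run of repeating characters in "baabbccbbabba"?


Input: "baabbccbbabba"
Scanning for longest run:
  Position 1 ('a'): new char, reset run to 1
  Position 2 ('a'): continues run of 'a', length=2
  Position 3 ('b'): new char, reset run to 1
  Position 4 ('b'): continues run of 'b', length=2
  Position 5 ('c'): new char, reset run to 1
  Position 6 ('c'): continues run of 'c', length=2
  Position 7 ('b'): new char, reset run to 1
  Position 8 ('b'): continues run of 'b', length=2
  Position 9 ('a'): new char, reset run to 1
  Position 10 ('b'): new char, reset run to 1
  Position 11 ('b'): continues run of 'b', length=2
  Position 12 ('a'): new char, reset run to 1
Longest run: 'a' with length 2

2


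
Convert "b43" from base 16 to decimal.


Input: "b43" in base 16
Positional expansion:
  Digit 'b' (value 11) x 16^2 = 2816
  Digit '4' (value 4) x 16^1 = 64
  Digit '3' (value 3) x 16^0 = 3
Sum = 2883

2883


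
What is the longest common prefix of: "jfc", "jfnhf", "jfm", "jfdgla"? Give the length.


Words: jfc, jfnhf, jfm, jfdgla
  Position 0: all 'j' => match
  Position 1: all 'f' => match
  Position 2: ('c', 'n', 'm', 'd') => mismatch, stop
LCP = "jf" (length 2)

2


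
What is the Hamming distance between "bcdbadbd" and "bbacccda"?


Comparing "bcdbadbd" and "bbacccda" position by position:
  Position 0: 'b' vs 'b' => same
  Position 1: 'c' vs 'b' => differ
  Position 2: 'd' vs 'a' => differ
  Position 3: 'b' vs 'c' => differ
  Position 4: 'a' vs 'c' => differ
  Position 5: 'd' vs 'c' => differ
  Position 6: 'b' vs 'd' => differ
  Position 7: 'd' vs 'a' => differ
Total differences (Hamming distance): 7

7


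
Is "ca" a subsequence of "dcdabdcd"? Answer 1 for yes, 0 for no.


Check if "ca" is a subsequence of "dcdabdcd"
Greedy scan:
  Position 0 ('d'): no match needed
  Position 1 ('c'): matches sub[0] = 'c'
  Position 2 ('d'): no match needed
  Position 3 ('a'): matches sub[1] = 'a'
  Position 4 ('b'): no match needed
  Position 5 ('d'): no match needed
  Position 6 ('c'): no match needed
  Position 7 ('d'): no match needed
All 2 characters matched => is a subsequence

1


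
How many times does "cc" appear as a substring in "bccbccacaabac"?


Searching for "cc" in "bccbccacaabac"
Scanning each position:
  Position 0: "bc" => no
  Position 1: "cc" => MATCH
  Position 2: "cb" => no
  Position 3: "bc" => no
  Position 4: "cc" => MATCH
  Position 5: "ca" => no
  Position 6: "ac" => no
  Position 7: "ca" => no
  Position 8: "aa" => no
  Position 9: "ab" => no
  Position 10: "ba" => no
  Position 11: "ac" => no
Total occurrences: 2

2


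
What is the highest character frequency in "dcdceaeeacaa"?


Input: dcdceaeeacaa
Character counts:
  'a': 4
  'c': 3
  'd': 2
  'e': 3
Maximum frequency: 4

4


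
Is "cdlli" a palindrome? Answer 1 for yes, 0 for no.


Input: cdlli
Reversed: illdc
  Compare pos 0 ('c') with pos 4 ('i'): MISMATCH
  Compare pos 1 ('d') with pos 3 ('l'): MISMATCH
Result: not a palindrome

0


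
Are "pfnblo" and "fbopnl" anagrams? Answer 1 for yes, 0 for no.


Strings: "pfnblo", "fbopnl"
Sorted first:  bflnop
Sorted second: bflnop
Sorted forms match => anagrams

1


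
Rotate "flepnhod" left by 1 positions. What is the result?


Input: "flepnhod", rotate left by 1
First 1 characters: "f"
Remaining characters: "lepnhod"
Concatenate remaining + first: "lepnhod" + "f" = "lepnhodf"

lepnhodf


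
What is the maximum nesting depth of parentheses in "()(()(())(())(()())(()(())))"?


Input: "()(()(())(())(()())(()(())))"
Tracking depth:
  Position 0 '(': depth becomes 1
  Position 1 ')': depth becomes 0
  Position 2 '(': depth becomes 1
  Position 3 '(': depth becomes 2
  Position 4 ')': depth becomes 1
  Position 5 '(': depth becomes 2
  Position 6 '(': depth becomes 3
  Position 7 ')': depth becomes 2
  Position 8 ')': depth becomes 1
  Position 9 '(': depth becomes 2
  Position 10 '(': depth becomes 3
  Position 11 ')': depth becomes 2
  Position 12 ')': depth becomes 1
  Position 13 '(': depth becomes 2
  Position 14 '(': depth becomes 3
  Position 15 ')': depth becomes 2
  Position 16 '(': depth becomes 3
  Position 17 ')': depth becomes 2
  Position 18 ')': depth becomes 1
  Position 19 '(': depth becomes 2
  Position 20 '(': depth becomes 3
  Position 21 ')': depth becomes 2
  Position 22 '(': depth becomes 3
  Position 23 '(': depth becomes 4
  Position 24 ')': depth becomes 3
  Position 25 ')': depth becomes 2
  Position 26 ')': depth becomes 1
  Position 27 ')': depth becomes 0
Maximum depth reached: 4

4


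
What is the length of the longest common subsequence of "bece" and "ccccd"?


LCS of "bece" and "ccccd"
DP table:
           c    c    c    c    d
      0    0    0    0    0    0
  b   0    0    0    0    0    0
  e   0    0    0    0    0    0
  c   0    1    1    1    1    1
  e   0    1    1    1    1    1
LCS length = dp[4][5] = 1

1


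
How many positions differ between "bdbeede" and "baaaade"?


Comparing "bdbeede" and "baaaade" position by position:
  Position 0: 'b' vs 'b' => same
  Position 1: 'd' vs 'a' => DIFFER
  Position 2: 'b' vs 'a' => DIFFER
  Position 3: 'e' vs 'a' => DIFFER
  Position 4: 'e' vs 'a' => DIFFER
  Position 5: 'd' vs 'd' => same
  Position 6: 'e' vs 'e' => same
Positions that differ: 4

4


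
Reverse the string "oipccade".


Input: oipccade
Reading characters right to left:
  Position 7: 'e'
  Position 6: 'd'
  Position 5: 'a'
  Position 4: 'c'
  Position 3: 'c'
  Position 2: 'p'
  Position 1: 'i'
  Position 0: 'o'
Reversed: edaccpio

edaccpio


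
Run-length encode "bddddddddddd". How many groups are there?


Input: bddddddddddd
Scanning for consecutive runs:
  Group 1: 'b' x 1 (positions 0-0)
  Group 2: 'd' x 11 (positions 1-11)
Total groups: 2

2


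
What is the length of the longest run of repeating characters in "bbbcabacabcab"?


Input: "bbbcabacabcab"
Scanning for longest run:
  Position 1 ('b'): continues run of 'b', length=2
  Position 2 ('b'): continues run of 'b', length=3
  Position 3 ('c'): new char, reset run to 1
  Position 4 ('a'): new char, reset run to 1
  Position 5 ('b'): new char, reset run to 1
  Position 6 ('a'): new char, reset run to 1
  Position 7 ('c'): new char, reset run to 1
  Position 8 ('a'): new char, reset run to 1
  Position 9 ('b'): new char, reset run to 1
  Position 10 ('c'): new char, reset run to 1
  Position 11 ('a'): new char, reset run to 1
  Position 12 ('b'): new char, reset run to 1
Longest run: 'b' with length 3

3


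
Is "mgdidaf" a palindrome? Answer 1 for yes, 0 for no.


Input: mgdidaf
Reversed: fadidgm
  Compare pos 0 ('m') with pos 6 ('f'): MISMATCH
  Compare pos 1 ('g') with pos 5 ('a'): MISMATCH
  Compare pos 2 ('d') with pos 4 ('d'): match
Result: not a palindrome

0


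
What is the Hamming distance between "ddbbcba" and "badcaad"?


Comparing "ddbbcba" and "badcaad" position by position:
  Position 0: 'd' vs 'b' => differ
  Position 1: 'd' vs 'a' => differ
  Position 2: 'b' vs 'd' => differ
  Position 3: 'b' vs 'c' => differ
  Position 4: 'c' vs 'a' => differ
  Position 5: 'b' vs 'a' => differ
  Position 6: 'a' vs 'd' => differ
Total differences (Hamming distance): 7

7


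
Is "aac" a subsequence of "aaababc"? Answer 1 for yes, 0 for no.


Check if "aac" is a subsequence of "aaababc"
Greedy scan:
  Position 0 ('a'): matches sub[0] = 'a'
  Position 1 ('a'): matches sub[1] = 'a'
  Position 2 ('a'): no match needed
  Position 3 ('b'): no match needed
  Position 4 ('a'): no match needed
  Position 5 ('b'): no match needed
  Position 6 ('c'): matches sub[2] = 'c'
All 3 characters matched => is a subsequence

1


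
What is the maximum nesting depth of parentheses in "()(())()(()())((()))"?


Input: "()(())()(()())((()))"
Tracking depth:
  Position 0 '(': depth becomes 1
  Position 1 ')': depth becomes 0
  Position 2 '(': depth becomes 1
  Position 3 '(': depth becomes 2
  Position 4 ')': depth becomes 1
  Position 5 ')': depth becomes 0
  Position 6 '(': depth becomes 1
  Position 7 ')': depth becomes 0
  Position 8 '(': depth becomes 1
  Position 9 '(': depth becomes 2
  Position 10 ')': depth becomes 1
  Position 11 '(': depth becomes 2
  Position 12 ')': depth becomes 1
  Position 13 ')': depth becomes 0
  Position 14 '(': depth becomes 1
  Position 15 '(': depth becomes 2
  Position 16 '(': depth becomes 3
  Position 17 ')': depth becomes 2
  Position 18 ')': depth becomes 1
  Position 19 ')': depth becomes 0
Maximum depth reached: 3

3


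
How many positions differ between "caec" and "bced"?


Comparing "caec" and "bced" position by position:
  Position 0: 'c' vs 'b' => DIFFER
  Position 1: 'a' vs 'c' => DIFFER
  Position 2: 'e' vs 'e' => same
  Position 3: 'c' vs 'd' => DIFFER
Positions that differ: 3

3


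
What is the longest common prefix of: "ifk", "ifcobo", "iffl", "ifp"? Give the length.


Words: ifk, ifcobo, iffl, ifp
  Position 0: all 'i' => match
  Position 1: all 'f' => match
  Position 2: ('k', 'c', 'f', 'p') => mismatch, stop
LCP = "if" (length 2)

2


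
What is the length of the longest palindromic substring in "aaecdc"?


Input: "aaecdc"
Checking substrings for palindromes:
  [3:6] "cdc" (len 3) => palindrome
  [0:2] "aa" (len 2) => palindrome
Longest palindromic substring: "cdc" with length 3

3


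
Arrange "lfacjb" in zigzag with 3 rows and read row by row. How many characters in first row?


Zigzag "lfacjb" into 3 rows:
Placing characters:
  'l' => row 0
  'f' => row 1
  'a' => row 2
  'c' => row 1
  'j' => row 0
  'b' => row 1
Rows:
  Row 0: "lj"
  Row 1: "fcb"
  Row 2: "a"
First row length: 2

2


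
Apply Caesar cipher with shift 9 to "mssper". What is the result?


Caesar cipher: shift "mssper" by 9
  'm' (pos 12) + 9 = pos 21 = 'v'
  's' (pos 18) + 9 = pos 1 = 'b'
  's' (pos 18) + 9 = pos 1 = 'b'
  'p' (pos 15) + 9 = pos 24 = 'y'
  'e' (pos 4) + 9 = pos 13 = 'n'
  'r' (pos 17) + 9 = pos 0 = 'a'
Result: vbbyna

vbbyna


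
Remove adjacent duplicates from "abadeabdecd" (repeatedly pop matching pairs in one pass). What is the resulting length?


Input: abadeabdecd
Stack-based adjacent duplicate removal:
  Read 'a': push. Stack: a
  Read 'b': push. Stack: ab
  Read 'a': push. Stack: aba
  Read 'd': push. Stack: abad
  Read 'e': push. Stack: abade
  Read 'a': push. Stack: abadea
  Read 'b': push. Stack: abadeab
  Read 'd': push. Stack: abadeabd
  Read 'e': push. Stack: abadeabde
  Read 'c': push. Stack: abadeabdec
  Read 'd': push. Stack: abadeabdecd
Final stack: "abadeabdecd" (length 11)

11


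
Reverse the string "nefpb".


Input: nefpb
Reading characters right to left:
  Position 4: 'b'
  Position 3: 'p'
  Position 2: 'f'
  Position 1: 'e'
  Position 0: 'n'
Reversed: bpfen

bpfen


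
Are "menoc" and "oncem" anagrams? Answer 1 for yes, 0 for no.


Strings: "menoc", "oncem"
Sorted first:  cemno
Sorted second: cemno
Sorted forms match => anagrams

1


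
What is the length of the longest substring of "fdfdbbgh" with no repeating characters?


Input: "fdfdbbgh"
Sliding window (track last position of each char):
  Position 0 ('f'): window [0,0] length 1 -- new best
  Position 1 ('d'): window [0,1] length 2 -- new best
  Position 2 ('f'): repeat (last at 0), move window start to 1
  Position 2 ('f'): window [1,2] length 2
  Position 3 ('d'): repeat (last at 1), move window start to 2
  Position 3 ('d'): window [2,3] length 2
  Position 4 ('b'): window [2,4] length 3 -- new best
  Position 5 ('b'): repeat (last at 4), move window start to 5
  Position 5 ('b'): window [5,5] length 1
  Position 6 ('g'): window [5,6] length 2
  Position 7 ('h'): window [5,7] length 3
Longest substring with no repeats: "fdb" with length 3

3


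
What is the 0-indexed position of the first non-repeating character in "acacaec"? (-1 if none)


Input: acacaec
Character frequencies:
  'a': 3
  'c': 3
  'e': 1
Scanning left to right for freq == 1:
  Position 0 ('a'): freq=3, skip
  Position 1 ('c'): freq=3, skip
  Position 2 ('a'): freq=3, skip
  Position 3 ('c'): freq=3, skip
  Position 4 ('a'): freq=3, skip
  Position 5 ('e'): unique! => answer = 5

5


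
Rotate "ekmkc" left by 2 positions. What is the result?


Input: "ekmkc", rotate left by 2
First 2 characters: "ek"
Remaining characters: "mkc"
Concatenate remaining + first: "mkc" + "ek" = "mkcek"

mkcek


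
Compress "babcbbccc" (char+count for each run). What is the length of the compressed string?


Input: babcbbccc
Runs:
  'b' x 1 => "b1"
  'a' x 1 => "a1"
  'b' x 1 => "b1"
  'c' x 1 => "c1"
  'b' x 2 => "b2"
  'c' x 3 => "c3"
Compressed: "b1a1b1c1b2c3"
Compressed length: 12

12


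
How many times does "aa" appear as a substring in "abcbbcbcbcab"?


Searching for "aa" in "abcbbcbcbcab"
Scanning each position:
  Position 0: "ab" => no
  Position 1: "bc" => no
  Position 2: "cb" => no
  Position 3: "bb" => no
  Position 4: "bc" => no
  Position 5: "cb" => no
  Position 6: "bc" => no
  Position 7: "cb" => no
  Position 8: "bc" => no
  Position 9: "ca" => no
  Position 10: "ab" => no
Total occurrences: 0

0
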